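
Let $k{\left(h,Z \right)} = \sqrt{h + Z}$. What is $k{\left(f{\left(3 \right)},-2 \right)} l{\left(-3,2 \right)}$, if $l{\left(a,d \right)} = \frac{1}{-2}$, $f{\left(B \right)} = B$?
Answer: $- \frac{1}{2} \approx -0.5$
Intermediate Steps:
$k{\left(h,Z \right)} = \sqrt{Z + h}$
$l{\left(a,d \right)} = - \frac{1}{2}$
$k{\left(f{\left(3 \right)},-2 \right)} l{\left(-3,2 \right)} = \sqrt{-2 + 3} \left(- \frac{1}{2}\right) = \sqrt{1} \left(- \frac{1}{2}\right) = 1 \left(- \frac{1}{2}\right) = - \frac{1}{2}$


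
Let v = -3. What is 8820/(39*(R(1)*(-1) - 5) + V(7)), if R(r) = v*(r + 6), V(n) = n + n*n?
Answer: 441/34 ≈ 12.971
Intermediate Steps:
V(n) = n + n²
R(r) = -18 - 3*r (R(r) = -3*(r + 6) = -3*(6 + r) = -18 - 3*r)
8820/(39*(R(1)*(-1) - 5) + V(7)) = 8820/(39*((-18 - 3*1)*(-1) - 5) + 7*(1 + 7)) = 8820/(39*((-18 - 3)*(-1) - 5) + 7*8) = 8820/(39*(-21*(-1) - 5) + 56) = 8820/(39*(21 - 5) + 56) = 8820/(39*16 + 56) = 8820/(624 + 56) = 8820/680 = 8820*(1/680) = 441/34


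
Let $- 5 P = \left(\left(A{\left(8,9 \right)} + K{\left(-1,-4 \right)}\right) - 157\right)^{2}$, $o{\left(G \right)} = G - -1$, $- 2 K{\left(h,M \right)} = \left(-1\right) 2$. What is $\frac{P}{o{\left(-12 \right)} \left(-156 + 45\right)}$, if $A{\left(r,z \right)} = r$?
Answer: $- \frac{592}{165} \approx -3.5879$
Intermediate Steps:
$K{\left(h,M \right)} = 1$ ($K{\left(h,M \right)} = - \frac{\left(-1\right) 2}{2} = \left(- \frac{1}{2}\right) \left(-2\right) = 1$)
$o{\left(G \right)} = 1 + G$ ($o{\left(G \right)} = G + 1 = 1 + G$)
$P = - \frac{21904}{5}$ ($P = - \frac{\left(\left(8 + 1\right) - 157\right)^{2}}{5} = - \frac{\left(9 - 157\right)^{2}}{5} = - \frac{\left(-148\right)^{2}}{5} = \left(- \frac{1}{5}\right) 21904 = - \frac{21904}{5} \approx -4380.8$)
$\frac{P}{o{\left(-12 \right)} \left(-156 + 45\right)} = - \frac{21904}{5 \left(1 - 12\right) \left(-156 + 45\right)} = - \frac{21904}{5 \left(\left(-11\right) \left(-111\right)\right)} = - \frac{21904}{5 \cdot 1221} = \left(- \frac{21904}{5}\right) \frac{1}{1221} = - \frac{592}{165}$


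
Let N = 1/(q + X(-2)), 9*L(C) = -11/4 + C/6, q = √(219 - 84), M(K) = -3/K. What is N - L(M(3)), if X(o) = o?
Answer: 4801/14148 + 3*√15/131 ≈ 0.42804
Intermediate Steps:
q = 3*√15 (q = √135 = 3*√15 ≈ 11.619)
L(C) = -11/36 + C/54 (L(C) = (-11/4 + C/6)/9 = -11/36 + C/54)
N = 1/(-2 + 3*√15) (N = 1/(3*√15 - 2) = 1/(-2 + 3*√15) ≈ 0.10396)
N - L(M(3)) = (2/131 + 3*√15/131) - (-11/36 + (-3/3)/54) = (2/131 + 3*√15/131) - (-11/36 + (-3*⅓)/54) = (2/131 + 3*√15/131) - (-11/36 + (1/54)*(-1)) = (2/131 + 3*√15/131) - (-11/36 - 1/54) = (2/131 + 3*√15/131) - 1*(-35/108) = (2/131 + 3*√15/131) + 35/108 = 4801/14148 + 3*√15/131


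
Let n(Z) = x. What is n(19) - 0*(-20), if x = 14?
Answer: 14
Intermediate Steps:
n(Z) = 14
n(19) - 0*(-20) = 14 - 0*(-20) = 14 - 1*0 = 14 + 0 = 14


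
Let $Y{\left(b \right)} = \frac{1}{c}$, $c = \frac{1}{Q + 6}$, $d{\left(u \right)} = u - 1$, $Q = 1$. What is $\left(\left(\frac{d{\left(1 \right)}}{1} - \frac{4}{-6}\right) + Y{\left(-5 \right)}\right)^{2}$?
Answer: $\frac{529}{9} \approx 58.778$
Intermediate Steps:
$d{\left(u \right)} = -1 + u$
$c = \frac{1}{7}$ ($c = \frac{1}{1 + 6} = \frac{1}{7} \approx 0.14286$)
$Y{\left(b \right)} = 7$ ($Y{\left(b \right)} = \frac{1}{\frac{1}{7}} = 7$)
$\left(\left(\frac{d{\left(1 \right)}}{1} - \frac{4}{-6}\right) + Y{\left(-5 \right)}\right)^{2} = \left(\left(\frac{-1 + 1}{1} - \frac{4}{-6}\right) + 7\right)^{2} = \left(\left(0 \cdot 1 - - \frac{2}{3}\right) + 7\right)^{2} = \left(\left(0 + \frac{2}{3}\right) + 7\right)^{2} = \left(\frac{2}{3} + 7\right)^{2} = \left(\frac{23}{3}\right)^{2} = \frac{529}{9}$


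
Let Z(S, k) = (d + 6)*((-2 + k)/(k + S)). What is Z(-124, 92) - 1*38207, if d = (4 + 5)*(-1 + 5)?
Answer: -306601/8 ≈ -38325.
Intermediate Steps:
d = 36 (d = 9*4 = 36)
Z(S, k) = 42*(-2 + k)/(S + k) (Z(S, k) = (36 + 6)*((-2 + k)/(k + S)) = 42*((-2 + k)/(S + k)) = 42*(-2 + k)/(S + k))
Z(-124, 92) - 1*38207 = 42*(-2 + 92)/(-124 + 92) - 1*38207 = 42*90/(-32) - 38207 = 42*(-1/32)*90 - 38207 = -945/8 - 38207 = -306601/8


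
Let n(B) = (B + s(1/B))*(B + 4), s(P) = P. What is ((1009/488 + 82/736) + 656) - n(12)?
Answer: 31304569/67344 ≈ 464.85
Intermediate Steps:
n(B) = (4 + B)*(B + 1/B) (n(B) = (B + 1/B)*(B + 4) = (B + 1/B)*(4 + B) = (4 + B)*(B + 1/B))
((1009/488 + 82/736) + 656) - n(12) = ((1009/488 + 82/736) + 656) - (1 + 12**2 + 4*12 + 4/12) = ((1009*(1/488) + 82*(1/736)) + 656) - (1 + 144 + 48 + 4*(1/12)) = ((1009/488 + 41/368) + 656) - (1 + 144 + 48 + 1/3) = (48915/22448 + 656) - 1*580/3 = 14774803/22448 - 580/3 = 31304569/67344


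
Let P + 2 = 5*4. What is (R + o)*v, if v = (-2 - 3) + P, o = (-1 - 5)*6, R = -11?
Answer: -611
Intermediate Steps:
P = 18 (P = -2 + 5*4 = -2 + 20 = 18)
o = -36 (o = -6*6 = -36)
v = 13 (v = (-2 - 3) + 18 = -5 + 18 = 13)
(R + o)*v = (-11 - 36)*13 = -47*13 = -611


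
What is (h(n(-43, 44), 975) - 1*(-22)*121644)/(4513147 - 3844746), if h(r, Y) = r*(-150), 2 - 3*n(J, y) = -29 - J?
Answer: 2676768/668401 ≈ 4.0047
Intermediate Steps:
n(J, y) = 31/3 + J/3 (n(J, y) = ⅔ - (-29 - J)/3 = ⅔ + (29/3 + J/3) = 31/3 + J/3)
h(r, Y) = -150*r
(h(n(-43, 44), 975) - 1*(-22)*121644)/(4513147 - 3844746) = (-150*(31/3 + (⅓)*(-43)) - 1*(-22)*121644)/(4513147 - 3844746) = (-150*(31/3 - 43/3) + 22*121644)/668401 = (-150*(-4) + 2676168)*(1/668401) = (600 + 2676168)*(1/668401) = 2676768*(1/668401) = 2676768/668401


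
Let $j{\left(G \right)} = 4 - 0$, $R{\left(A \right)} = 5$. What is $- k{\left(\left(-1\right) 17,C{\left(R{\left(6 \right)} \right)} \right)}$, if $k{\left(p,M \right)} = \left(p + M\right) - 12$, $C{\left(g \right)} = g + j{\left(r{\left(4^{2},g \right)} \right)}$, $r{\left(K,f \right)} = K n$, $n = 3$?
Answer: $20$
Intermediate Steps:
$r{\left(K,f \right)} = 3 K$ ($r{\left(K,f \right)} = K 3 = 3 K$)
$j{\left(G \right)} = 4$ ($j{\left(G \right)} = 4 + 0 = 4$)
$C{\left(g \right)} = 4 + g$ ($C{\left(g \right)} = g + 4 = 4 + g$)
$k{\left(p,M \right)} = -12 + M + p$ ($k{\left(p,M \right)} = \left(M + p\right) - 12 = -12 + M + p$)
$- k{\left(\left(-1\right) 17,C{\left(R{\left(6 \right)} \right)} \right)} = - (-12 + \left(4 + 5\right) - 17) = - (-12 + 9 - 17) = \left(-1\right) \left(-20\right) = 20$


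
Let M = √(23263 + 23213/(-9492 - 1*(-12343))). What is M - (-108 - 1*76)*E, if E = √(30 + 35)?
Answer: 184*√65 + √189152520126/2851 ≈ 1636.0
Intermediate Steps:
E = √65 ≈ 8.0623
M = √189152520126/2851 (M = √(23263 + 23213/(-9492 + 12343)) = √(23263 + 23213/2851) = √(66346026/2851) = √189152520126/2851 ≈ 152.55)
M - (-108 - 1*76)*E = √189152520126/2851 - (-108 - 1*76)*√65 = √189152520126/2851 - (-108 - 76)*√65 = √189152520126/2851 - (-184)*√65 = √189152520126/2851 + 184*√65 = 184*√65 + √189152520126/2851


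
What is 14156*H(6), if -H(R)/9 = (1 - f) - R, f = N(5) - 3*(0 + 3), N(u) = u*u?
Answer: 2675484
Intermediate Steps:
N(u) = u²
f = 16 (f = 5² - 3*(0 + 3) = 25 - 3*3 = 25 - 9 = 16)
H(R) = 135 + 9*R (H(R) = -9*((1 - 1*16) - R) = -9*((1 - 16) - R) = -9*(-15 - R) = 135 + 9*R)
14156*H(6) = 14156*(135 + 9*6) = 14156*(135 + 54) = 14156*189 = 2675484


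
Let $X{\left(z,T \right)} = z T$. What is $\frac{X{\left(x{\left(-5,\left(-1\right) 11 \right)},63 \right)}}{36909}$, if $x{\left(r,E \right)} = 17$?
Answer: $\frac{119}{4101} \approx 0.029017$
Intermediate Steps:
$X{\left(z,T \right)} = T z$
$\frac{X{\left(x{\left(-5,\left(-1\right) 11 \right)},63 \right)}}{36909} = \frac{63 \cdot 17}{36909} = 1071 \cdot \frac{1}{36909} = \frac{119}{4101}$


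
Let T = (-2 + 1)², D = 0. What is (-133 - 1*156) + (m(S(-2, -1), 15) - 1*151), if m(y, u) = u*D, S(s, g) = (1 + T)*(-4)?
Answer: -440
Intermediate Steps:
T = 1 (T = (-1)² = 1)
S(s, g) = -8 (S(s, g) = (1 + 1)*(-4) = 2*(-4) = -8)
m(y, u) = 0 (m(y, u) = u*0 = 0)
(-133 - 1*156) + (m(S(-2, -1), 15) - 1*151) = (-133 - 1*156) + (0 - 1*151) = (-133 - 156) + (0 - 151) = -289 - 151 = -440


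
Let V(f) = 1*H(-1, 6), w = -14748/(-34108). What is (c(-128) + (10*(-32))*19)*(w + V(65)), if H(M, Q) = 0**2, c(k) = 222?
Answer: -21598446/8527 ≈ -2532.9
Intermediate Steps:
H(M, Q) = 0
w = 3687/8527 (w = -14748*(-1/34108) = 3687/8527 ≈ 0.43239)
V(f) = 0 (V(f) = 1*0 = 0)
(c(-128) + (10*(-32))*19)*(w + V(65)) = (222 + (10*(-32))*19)*(3687/8527 + 0) = (222 - 320*19)*(3687/8527) = (222 - 6080)*(3687/8527) = -5858*3687/8527 = -21598446/8527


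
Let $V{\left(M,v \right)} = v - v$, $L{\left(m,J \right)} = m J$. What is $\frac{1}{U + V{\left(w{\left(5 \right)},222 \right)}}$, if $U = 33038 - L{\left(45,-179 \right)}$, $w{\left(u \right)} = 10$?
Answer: $\frac{1}{41093} \approx 2.4335 \cdot 10^{-5}$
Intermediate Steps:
$L{\left(m,J \right)} = J m$
$U = 41093$ ($U = 33038 - \left(-179\right) 45 = 33038 - -8055 = 33038 + 8055 = 41093$)
$V{\left(M,v \right)} = 0$
$\frac{1}{U + V{\left(w{\left(5 \right)},222 \right)}} = \frac{1}{41093 + 0} = \frac{1}{41093}$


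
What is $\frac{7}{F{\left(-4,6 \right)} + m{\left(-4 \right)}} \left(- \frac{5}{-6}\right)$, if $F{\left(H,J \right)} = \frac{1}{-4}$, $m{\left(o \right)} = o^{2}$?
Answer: $\frac{10}{27} \approx 0.37037$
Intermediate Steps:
$F{\left(H,J \right)} = - \frac{1}{4}$
$\frac{7}{F{\left(-4,6 \right)} + m{\left(-4 \right)}} \left(- \frac{5}{-6}\right) = \frac{7}{- \frac{1}{4} + \left(-4\right)^{2}} \left(- \frac{5}{-6}\right) = \frac{7}{- \frac{1}{4} + 16} \left(\left(-5\right) \left(- \frac{1}{6}\right)\right) = \frac{7}{\frac{63}{4}} \cdot \frac{5}{6} = 7 \cdot \frac{4}{63} \cdot \frac{5}{6} = \frac{4}{9} \cdot \frac{5}{6} = \frac{10}{27}$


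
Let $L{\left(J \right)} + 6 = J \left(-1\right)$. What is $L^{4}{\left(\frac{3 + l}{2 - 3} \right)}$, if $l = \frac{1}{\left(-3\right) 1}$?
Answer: $\frac{10000}{81} \approx 123.46$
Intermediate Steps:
$l = - \frac{1}{3}$ ($l = \frac{1}{-3} = - \frac{1}{3} \approx -0.33333$)
$L{\left(J \right)} = -6 - J$ ($L{\left(J \right)} = -6 + J \left(-1\right) = -6 - J$)
$L^{4}{\left(\frac{3 + l}{2 - 3} \right)} = \left(-6 - \frac{3 - \frac{1}{3}}{2 - 3}\right)^{4} = \left(-6 - \frac{8}{3 \left(-1\right)}\right)^{4} = \left(-6 - \frac{8}{3} \left(-1\right)\right)^{4} = \left(-6 - - \frac{8}{3}\right)^{4} = \left(-6 + \frac{8}{3}\right)^{4} = \left(- \frac{10}{3}\right)^{4} = \frac{10000}{81}$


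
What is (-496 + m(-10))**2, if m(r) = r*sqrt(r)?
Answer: 245016 + 9920*I*sqrt(10) ≈ 2.4502e+5 + 31370.0*I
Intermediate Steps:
m(r) = r**(3/2)
(-496 + m(-10))**2 = (-496 + (-10)**(3/2))**2 = (-496 - 10*I*sqrt(10))**2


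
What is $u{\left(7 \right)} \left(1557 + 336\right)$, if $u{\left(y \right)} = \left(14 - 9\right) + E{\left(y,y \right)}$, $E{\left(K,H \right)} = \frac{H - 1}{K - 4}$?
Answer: $13251$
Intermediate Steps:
$E{\left(K,H \right)} = \frac{-1 + H}{-4 + K}$
$u{\left(y \right)} = 5 + \frac{-1 + y}{-4 + y}$ ($u{\left(y \right)} = \left(14 - 9\right) + \frac{-1 + y}{-4 + y} = 5 + \frac{-1 + y}{-4 + y}$)
$u{\left(7 \right)} \left(1557 + 336\right) = \frac{3 \left(-7 + 2 \cdot 7\right)}{-4 + 7} \left(1557 + 336\right) = \frac{3 \left(-7 + 14\right)}{3} \cdot 1893 = 3 \cdot \frac{1}{3} \cdot 7 \cdot 1893 = 7 \cdot 1893 = 13251$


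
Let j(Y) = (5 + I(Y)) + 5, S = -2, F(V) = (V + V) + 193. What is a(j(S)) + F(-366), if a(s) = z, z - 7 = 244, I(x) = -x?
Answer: -288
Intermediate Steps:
F(V) = 193 + 2*V (F(V) = 2*V + 193 = 193 + 2*V)
j(Y) = 10 - Y (j(Y) = (5 - Y) + 5 = 10 - Y)
z = 251 (z = 7 + 244 = 251)
a(s) = 251
a(j(S)) + F(-366) = 251 + (193 + 2*(-366)) = 251 + (193 - 732) = 251 - 539 = -288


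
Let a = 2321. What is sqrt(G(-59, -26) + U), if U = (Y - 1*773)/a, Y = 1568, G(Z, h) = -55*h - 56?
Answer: sqrt(7403639529)/2321 ≈ 37.072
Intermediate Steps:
G(Z, h) = -56 - 55*h
U = 795/2321 (U = (1568 - 1*773)/2321 = (1568 - 773)*(1/2321) = 795*(1/2321) = 795/2321 ≈ 0.34252)
sqrt(G(-59, -26) + U) = sqrt((-56 - 55*(-26)) + 795/2321) = sqrt((-56 + 1430) + 795/2321) = sqrt(1374 + 795/2321) = sqrt(3189849/2321) = sqrt(7403639529)/2321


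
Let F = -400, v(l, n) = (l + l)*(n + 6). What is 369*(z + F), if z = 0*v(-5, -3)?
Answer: -147600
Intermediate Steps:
v(l, n) = 2*l*(6 + n) (v(l, n) = (2*l)*(6 + n) = 2*l*(6 + n))
z = 0 (z = 0*(2*(-5)*(6 - 3)) = 0*(2*(-5)*3) = 0*(-30) = 0)
369*(z + F) = 369*(0 - 400) = 369*(-400) = -147600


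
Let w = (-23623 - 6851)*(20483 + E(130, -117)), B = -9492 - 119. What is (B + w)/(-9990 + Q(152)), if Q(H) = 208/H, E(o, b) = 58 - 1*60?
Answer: 11858804495/189784 ≈ 62486.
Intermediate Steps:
B = -9611
E(o, b) = -2 (E(o, b) = 58 - 60 = -2)
w = -624137994 (w = (-23623 - 6851)*(20483 - 2) = -30474*20481 = -624137994)
(B + w)/(-9990 + Q(152)) = (-9611 - 624137994)/(-9990 + 208/152) = -624147605/(-9990 + 208*(1/152)) = -624147605/(-9990 + 26/19) = -624147605/(-189784/19) = -624147605*(-19/189784) = 11858804495/189784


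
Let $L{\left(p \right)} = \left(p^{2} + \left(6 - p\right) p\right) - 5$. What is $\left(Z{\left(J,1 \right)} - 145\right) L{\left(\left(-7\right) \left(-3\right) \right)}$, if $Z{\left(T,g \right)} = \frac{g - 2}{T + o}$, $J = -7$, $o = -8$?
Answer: $- \frac{263054}{15} \approx -17537.0$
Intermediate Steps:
$L{\left(p \right)} = -5 + p^{2} + p \left(6 - p\right)$ ($L{\left(p \right)} = \left(p^{2} + p \left(6 - p\right)\right) - 5 = -5 + p^{2} + p \left(6 - p\right)$)
$Z{\left(T,g \right)} = \frac{-2 + g}{-8 + T}$ ($Z{\left(T,g \right)} = \frac{g - 2}{T - 8} = \frac{-2 + g}{-8 + T}$)
$\left(Z{\left(J,1 \right)} - 145\right) L{\left(\left(-7\right) \left(-3\right) \right)} = \left(\frac{-2 + 1}{-8 - 7} - 145\right) \left(-5 + 6 \left(\left(-7\right) \left(-3\right)\right)\right) = \left(\frac{1}{-15} \left(-1\right) - 145\right) \left(-5 + 6 \cdot 21\right) = \left(\left(- \frac{1}{15}\right) \left(-1\right) - 145\right) \left(-5 + 126\right) = \left(\frac{1}{15} - 145\right) 121 = \left(- \frac{2174}{15}\right) 121 = - \frac{263054}{15}$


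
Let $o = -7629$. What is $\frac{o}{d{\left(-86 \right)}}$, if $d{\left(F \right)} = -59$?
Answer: $\frac{7629}{59} \approx 129.31$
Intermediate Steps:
$\frac{o}{d{\left(-86 \right)}} = - \frac{7629}{-59} = \left(-7629\right) \left(- \frac{1}{59}\right) = \frac{7629}{59}$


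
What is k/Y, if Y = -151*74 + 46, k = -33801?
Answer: 33801/11128 ≈ 3.0375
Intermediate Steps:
Y = -11128 (Y = -11174 + 46 = -11128)
k/Y = -33801/(-11128) = -33801*(-1/11128) = 33801/11128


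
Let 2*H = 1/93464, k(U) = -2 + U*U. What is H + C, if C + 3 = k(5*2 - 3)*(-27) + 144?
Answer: -210854783/186928 ≈ -1128.0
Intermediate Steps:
k(U) = -2 + U²
C = -1128 (C = -3 + ((-2 + (5*2 - 3)²)*(-27) + 144) = -3 + ((-2 + (10 - 3)²)*(-27) + 144) = -3 + ((-2 + 7²)*(-27) + 144) = -3 + ((-2 + 49)*(-27) + 144) = -3 + (47*(-27) + 144) = -3 + (-1269 + 144) = -3 - 1125 = -1128)
H = 1/186928 (H = (½)/93464 = (½)*(1/93464) = 1/186928 ≈ 5.3497e-6)
H + C = 1/186928 - 1128 = -210854783/186928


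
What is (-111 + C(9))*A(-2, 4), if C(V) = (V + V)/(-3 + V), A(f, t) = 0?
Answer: 0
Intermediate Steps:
C(V) = 2*V/(-3 + V) (C(V) = (2*V)/(-3 + V) = 2*V/(-3 + V))
(-111 + C(9))*A(-2, 4) = (-111 + 2*9/(-3 + 9))*0 = (-111 + 2*9/6)*0 = (-111 + 2*9*(1/6))*0 = (-111 + 3)*0 = -108*0 = 0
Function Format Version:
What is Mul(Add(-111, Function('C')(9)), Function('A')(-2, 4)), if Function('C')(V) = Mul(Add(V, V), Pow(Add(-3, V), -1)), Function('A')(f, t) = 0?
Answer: 0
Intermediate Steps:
Function('C')(V) = Mul(2, V, Pow(Add(-3, V), -1)) (Function('C')(V) = Mul(Mul(2, V), Pow(Add(-3, V), -1)) = Mul(2, V, Pow(Add(-3, V), -1)))
Mul(Add(-111, Function('C')(9)), Function('A')(-2, 4)) = Mul(Add(-111, Mul(2, 9, Pow(Add(-3, 9), -1))), 0) = Mul(Add(-111, Mul(2, 9, Pow(6, -1))), 0) = Mul(Add(-111, Mul(2, 9, Rational(1, 6))), 0) = Mul(Add(-111, 3), 0) = Mul(-108, 0) = 0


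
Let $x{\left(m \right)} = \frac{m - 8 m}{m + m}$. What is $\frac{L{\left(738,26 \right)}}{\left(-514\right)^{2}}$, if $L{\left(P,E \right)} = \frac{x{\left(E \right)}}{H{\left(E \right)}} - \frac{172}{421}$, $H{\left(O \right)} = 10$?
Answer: $- \frac{6387}{2224530320} \approx -2.8712 \cdot 10^{-6}$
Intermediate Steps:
$x{\left(m \right)} = - \frac{7}{2}$ ($x{\left(m \right)} = \frac{\left(-7\right) m}{2 m} = - 7 m \frac{1}{2 m} = - \frac{7}{2}$)
$L{\left(P,E \right)} = - \frac{6387}{8420}$ ($L{\left(P,E \right)} = - \frac{7}{2 \cdot 10} - \frac{172}{421} = \left(- \frac{7}{2}\right) \frac{1}{10} - \frac{172}{421} = - \frac{7}{20} - \frac{172}{421} = - \frac{6387}{8420}$)
$\frac{L{\left(738,26 \right)}}{\left(-514\right)^{2}} = - \frac{6387}{8420 \left(-514\right)^{2}} = - \frac{6387}{8420 \cdot 264196} = \left(- \frac{6387}{8420}\right) \frac{1}{264196} = - \frac{6387}{2224530320}$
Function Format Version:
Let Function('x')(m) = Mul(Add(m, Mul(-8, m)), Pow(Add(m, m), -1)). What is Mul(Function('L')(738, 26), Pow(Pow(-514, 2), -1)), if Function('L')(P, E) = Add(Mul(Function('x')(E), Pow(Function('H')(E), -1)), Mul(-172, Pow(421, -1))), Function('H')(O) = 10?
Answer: Rational(-6387, 2224530320) ≈ -2.8712e-6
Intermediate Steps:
Function('x')(m) = Rational(-7, 2) (Function('x')(m) = Mul(Mul(-7, m), Pow(Mul(2, m), -1)) = Mul(Mul(-7, m), Mul(Rational(1, 2), Pow(m, -1))) = Rational(-7, 2))
Function('L')(P, E) = Rational(-6387, 8420) (Function('L')(P, E) = Add(Mul(Rational(-7, 2), Pow(10, -1)), Mul(-172, Pow(421, -1))) = Add(Mul(Rational(-7, 2), Rational(1, 10)), Mul(-172, Rational(1, 421))) = Add(Rational(-7, 20), Rational(-172, 421)) = Rational(-6387, 8420))
Mul(Function('L')(738, 26), Pow(Pow(-514, 2), -1)) = Mul(Rational(-6387, 8420), Pow(Pow(-514, 2), -1)) = Mul(Rational(-6387, 8420), Pow(264196, -1)) = Mul(Rational(-6387, 8420), Rational(1, 264196)) = Rational(-6387, 2224530320)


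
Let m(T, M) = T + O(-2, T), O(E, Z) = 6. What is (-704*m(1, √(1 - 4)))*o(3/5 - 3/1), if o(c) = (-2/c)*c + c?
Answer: 108416/5 ≈ 21683.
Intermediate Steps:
m(T, M) = 6 + T (m(T, M) = T + 6 = 6 + T)
o(c) = -2 + c
(-704*m(1, √(1 - 4)))*o(3/5 - 3/1) = (-704*(6 + 1))*(-2 + (3/5 - 3/1)) = (-704*7)*(-2 + (3*(⅕) - 3*1)) = -4928*(-2 + (⅗ - 3)) = -4928*(-2 - 12/5) = -4928*(-22/5) = 108416/5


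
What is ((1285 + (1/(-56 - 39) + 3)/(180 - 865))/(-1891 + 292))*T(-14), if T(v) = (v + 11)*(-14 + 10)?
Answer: -334484364/34684975 ≈ -9.6435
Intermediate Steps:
T(v) = -44 - 4*v (T(v) = (11 + v)*(-4) = -44 - 4*v)
((1285 + (1/(-56 - 39) + 3)/(180 - 865))/(-1891 + 292))*T(-14) = ((1285 + (1/(-56 - 39) + 3)/(180 - 865))/(-1891 + 292))*(-44 - 4*(-14)) = ((1285 + (1/(-95) + 3)/(-685))/(-1599))*(-44 + 56) = ((1285 + (-1/95 + 3)*(-1/685))*(-1/1599))*12 = ((1285 + (284/95)*(-1/685))*(-1/1599))*12 = ((1285 - 284/65075)*(-1/1599))*12 = ((83621091/65075)*(-1/1599))*12 = -27873697/34684975*12 = -334484364/34684975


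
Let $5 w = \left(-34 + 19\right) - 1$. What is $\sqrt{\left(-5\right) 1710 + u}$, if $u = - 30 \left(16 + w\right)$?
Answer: $i \sqrt{8934} \approx 94.52 i$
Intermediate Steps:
$w = - \frac{16}{5}$ ($w = \frac{\left(-34 + 19\right) - 1}{5} = \frac{-15 - 1}{5} = \frac{1}{5} \left(-16\right) = - \frac{16}{5} \approx -3.2$)
$u = -384$ ($u = - 30 \left(16 - \frac{16}{5}\right) = \left(-30\right) \frac{64}{5} = -384$)
$\sqrt{\left(-5\right) 1710 + u} = \sqrt{\left(-5\right) 1710 - 384} = \sqrt{-8550 - 384} = \sqrt{-8934} = i \sqrt{8934}$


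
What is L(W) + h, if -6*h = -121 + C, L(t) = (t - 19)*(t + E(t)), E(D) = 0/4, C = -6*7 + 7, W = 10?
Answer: -64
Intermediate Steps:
C = -35 (C = -42 + 7 = -35)
E(D) = 0 (E(D) = 0*(¼) = 0)
L(t) = t*(-19 + t) (L(t) = (t - 19)*(t + 0) = (-19 + t)*t = t*(-19 + t))
h = 26 (h = -(-121 - 35)/6 = -⅙*(-156) = 26)
L(W) + h = 10*(-19 + 10) + 26 = 10*(-9) + 26 = -90 + 26 = -64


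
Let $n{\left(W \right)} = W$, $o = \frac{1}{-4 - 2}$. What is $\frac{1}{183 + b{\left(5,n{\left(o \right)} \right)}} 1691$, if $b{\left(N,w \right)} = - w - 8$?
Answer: $\frac{10146}{1051} \approx 9.6537$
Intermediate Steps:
$o = - \frac{1}{6}$ ($o = \frac{1}{-6} = - \frac{1}{6} \approx -0.16667$)
$b{\left(N,w \right)} = -8 - w$
$\frac{1}{183 + b{\left(5,n{\left(o \right)} \right)}} 1691 = \frac{1}{183 - \frac{47}{6}} \cdot 1691 = \frac{1}{\frac{1051}{6}} \cdot 1691 = \frac{6}{1051} \cdot 1691 = \frac{10146}{1051}$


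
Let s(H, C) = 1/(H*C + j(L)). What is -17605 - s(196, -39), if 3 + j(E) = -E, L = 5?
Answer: -134713459/7652 ≈ -17605.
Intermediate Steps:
j(E) = -3 - E
s(H, C) = 1/(-8 + C*H) (s(H, C) = 1/(H*C + (-3 - 1*5)) = 1/(C*H + (-3 - 5)) = 1/(C*H - 8) = 1/(-8 + C*H))
-17605 - s(196, -39) = -17605 - 1/(-8 - 39*196) = -17605 - 1/(-8 - 7644) = -17605 - 1/(-7652) = -17605 - 1*(-1/7652) = -17605 + 1/7652 = -134713459/7652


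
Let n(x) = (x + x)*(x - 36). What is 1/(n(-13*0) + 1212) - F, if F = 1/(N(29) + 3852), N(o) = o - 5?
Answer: 37/65246 ≈ 0.00056708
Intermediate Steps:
N(o) = -5 + o
n(x) = 2*x*(-36 + x) (n(x) = (2*x)*(-36 + x) = 2*x*(-36 + x))
F = 1/3876 (F = 1/((-5 + 29) + 3852) = 1/(24 + 3852) = 1/3876 ≈ 0.00025800)
1/(n(-13*0) + 1212) - F = 1/(2*(-13*0)*(-36 - 13*0) + 1212) - 1*1/3876 = 1/(2*0*(-36 + 0) + 1212) - 1/3876 = 1/(2*0*(-36) + 1212) - 1/3876 = 1/(0 + 1212) - 1/3876 = 1/1212 - 1/3876 = 37/65246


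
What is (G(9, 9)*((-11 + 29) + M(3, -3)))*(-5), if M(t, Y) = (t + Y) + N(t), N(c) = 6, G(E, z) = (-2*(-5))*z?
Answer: -10800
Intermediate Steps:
G(E, z) = 10*z
M(t, Y) = 6 + Y + t (M(t, Y) = (t + Y) + 6 = (Y + t) + 6 = 6 + Y + t)
(G(9, 9)*((-11 + 29) + M(3, -3)))*(-5) = ((10*9)*((-11 + 29) + (6 - 3 + 3)))*(-5) = (90*(18 + 6))*(-5) = (90*24)*(-5) = 2160*(-5) = -10800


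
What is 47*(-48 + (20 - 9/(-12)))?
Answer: -5123/4 ≈ -1280.8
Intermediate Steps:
47*(-48 + (20 - 9/(-12))) = 47*(-48 + (20 - 9*(-1/12))) = 47*(-48 + (20 + ¾)) = 47*(-48 + 83/4) = 47*(-109/4) = -5123/4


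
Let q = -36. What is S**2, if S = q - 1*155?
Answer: 36481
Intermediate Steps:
S = -191 (S = -36 - 1*155 = -36 - 155 = -191)
S**2 = (-191)**2 = 36481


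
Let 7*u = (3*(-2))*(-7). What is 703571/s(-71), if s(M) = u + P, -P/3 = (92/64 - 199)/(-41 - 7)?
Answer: -180114176/1625 ≈ -1.1084e+5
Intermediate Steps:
u = 6 (u = ((3*(-2))*(-7))/7 = (-6*(-7))/7 = (⅐)*42 = 6)
P = -3161/256 (P = -3*(92/64 - 199)/(-41 - 7) = -3*(92*(1/64) - 199)/(-48) = -3*(23/16 - 199)*(-1)/48 = -(-9483)*(-1)/(16*48) = -3*3161/768 = -3161/256 ≈ -12.348)
s(M) = -1625/256 (s(M) = 6 - 3161/256 = -1625/256)
703571/s(-71) = 703571/(-1625/256) = 703571*(-256/1625) = -180114176/1625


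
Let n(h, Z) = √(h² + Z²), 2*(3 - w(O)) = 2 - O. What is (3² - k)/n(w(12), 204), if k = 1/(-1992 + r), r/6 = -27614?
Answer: 301817*√2605/349436784 ≈ 0.044084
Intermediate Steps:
w(O) = 2 + O/2 (w(O) = 3 - (2 - O)/2 = 3 + (-1 + O/2) = 2 + O/2)
r = -165684 (r = 6*(-27614) = -165684)
k = -1/167676 (k = 1/(-1992 - 165684) = 1/(-167676) = -1/167676 ≈ -5.9639e-6)
n(h, Z) = √(Z² + h²)
(3² - k)/n(w(12), 204) = (3² - 1*(-1/167676))/(√(204² + (2 + (½)*12)²)) = (9 + 1/167676)/(√(41616 + (2 + 6)²)) = 1509085/(167676*(√(41616 + 8²))) = 1509085/(167676*(√(41616 + 64))) = 1509085/(167676*(√41680)) = 1509085/(167676*((4*√2605))) = 1509085*(√2605/10420)/167676 = 301817*√2605/349436784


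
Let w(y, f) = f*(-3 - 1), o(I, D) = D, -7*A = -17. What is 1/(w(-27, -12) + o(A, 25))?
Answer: 1/73 ≈ 0.013699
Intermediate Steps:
A = 17/7 (A = -1/7*(-17) = 17/7 ≈ 2.4286)
w(y, f) = -4*f (w(y, f) = f*(-4) = -4*f)
1/(w(-27, -12) + o(A, 25)) = 1/(-4*(-12) + 25) = 1/(48 + 25) = 1/73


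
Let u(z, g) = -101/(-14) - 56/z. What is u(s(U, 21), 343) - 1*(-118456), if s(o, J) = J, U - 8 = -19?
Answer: 4975343/42 ≈ 1.1846e+5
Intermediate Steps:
U = -11 (U = 8 - 19 = -11)
u(z, g) = 101/14 - 56/z (u(z, g) = -101*(-1/14) - 56/z = 101/14 - 56/z)
u(s(U, 21), 343) - 1*(-118456) = (101/14 - 56/21) - 1*(-118456) = (101/14 - 56*1/21) + 118456 = (101/14 - 8/3) + 118456 = 191/42 + 118456 = 4975343/42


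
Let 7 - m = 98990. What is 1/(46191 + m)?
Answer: -1/52792 ≈ -1.8942e-5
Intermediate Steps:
m = -98983 (m = 7 - 1*98990 = 7 - 98990 = -98983)
1/(46191 + m) = 1/(46191 - 98983) = 1/(-52792) = -1/52792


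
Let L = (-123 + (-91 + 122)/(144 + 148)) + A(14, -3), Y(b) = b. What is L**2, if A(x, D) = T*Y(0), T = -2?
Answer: 1287733225/85264 ≈ 15103.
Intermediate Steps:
A(x, D) = 0 (A(x, D) = -2*0 = 0)
L = -35885/292 (L = (-123 + (-91 + 122)/(144 + 148)) + 0 = (-123 + 31/292) + 0 = -35885/292 + 0 = -35885/292 ≈ -122.89)
L**2 = (-35885/292)**2 = 1287733225/85264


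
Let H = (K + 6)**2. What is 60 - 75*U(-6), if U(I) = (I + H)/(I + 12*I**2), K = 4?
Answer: 3085/71 ≈ 43.451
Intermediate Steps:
H = 100 (H = (4 + 6)**2 = 10**2 = 100)
U(I) = (100 + I)/(I + 12*I**2) (U(I) = (I + 100)/(I + 12*I**2) = (100 + I)/(I + 12*I**2))
60 - 75*U(-6) = 60 - 75*(100 - 6)/((-6)*(1 + 12*(-6))) = 60 - (-25)*94/(2*(1 - 72)) = 60 - (-25)*94/(2*(-71)) = 60 - (-25)*(-1)*94/(2*71) = 60 - 75*47/213 = 60 - 1175/71 = 3085/71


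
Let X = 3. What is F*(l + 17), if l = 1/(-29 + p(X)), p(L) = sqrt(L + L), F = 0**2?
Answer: 0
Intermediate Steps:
F = 0
p(L) = sqrt(2)*sqrt(L) (p(L) = sqrt(2*L) = sqrt(2)*sqrt(L))
l = 1/(-29 + sqrt(6)) (l = 1/(-29 + sqrt(2)*sqrt(3)) = 1/(-29 + sqrt(6)) ≈ -0.037664)
F*(l + 17) = 0*((-29/835 - sqrt(6)/835) + 17) = 0*(14166/835 - sqrt(6)/835) = 0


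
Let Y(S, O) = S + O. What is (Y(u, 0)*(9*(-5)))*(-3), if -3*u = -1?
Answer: 45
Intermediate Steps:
u = ⅓ (u = -⅓*(-1) = ⅓ ≈ 0.33333)
Y(S, O) = O + S
(Y(u, 0)*(9*(-5)))*(-3) = ((0 + ⅓)*(9*(-5)))*(-3) = ((⅓)*(-45))*(-3) = -15*(-3) = 45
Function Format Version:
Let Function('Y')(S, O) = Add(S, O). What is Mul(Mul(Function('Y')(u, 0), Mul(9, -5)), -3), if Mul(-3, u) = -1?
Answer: 45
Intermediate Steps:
u = Rational(1, 3) (u = Mul(Rational(-1, 3), -1) = Rational(1, 3) ≈ 0.33333)
Function('Y')(S, O) = Add(O, S)
Mul(Mul(Function('Y')(u, 0), Mul(9, -5)), -3) = Mul(Mul(Add(0, Rational(1, 3)), Mul(9, -5)), -3) = Mul(Mul(Rational(1, 3), -45), -3) = Mul(-15, -3) = 45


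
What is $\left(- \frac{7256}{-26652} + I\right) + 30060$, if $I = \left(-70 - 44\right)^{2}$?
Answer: $\frac{286883942}{6663} \approx 43056.0$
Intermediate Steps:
$I = 12996$ ($I = \left(-114\right)^{2} = 12996$)
$\left(- \frac{7256}{-26652} + I\right) + 30060 = \left(- \frac{7256}{-26652} + 12996\right) + 30060 = \left(\left(-7256\right) \left(- \frac{1}{26652}\right) + 12996\right) + 30060 = \left(\frac{1814}{6663} + 12996\right) + 30060 = \frac{86594162}{6663} + 30060 = \frac{286883942}{6663}$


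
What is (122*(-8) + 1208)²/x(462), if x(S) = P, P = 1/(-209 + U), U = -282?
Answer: -26427584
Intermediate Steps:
P = -1/491 (P = 1/(-209 - 282) = 1/(-491) = -1/491 ≈ -0.0020367)
x(S) = -1/491
(122*(-8) + 1208)²/x(462) = (122*(-8) + 1208)²/(-1/491) = (-976 + 1208)²*(-491) = 232²*(-491) = 53824*(-491) = -26427584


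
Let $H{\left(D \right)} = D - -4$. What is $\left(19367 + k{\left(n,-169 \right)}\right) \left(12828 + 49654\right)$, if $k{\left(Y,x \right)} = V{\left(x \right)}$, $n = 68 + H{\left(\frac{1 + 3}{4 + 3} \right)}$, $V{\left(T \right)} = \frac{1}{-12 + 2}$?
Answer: $\frac{6050413229}{5} \approx 1.2101 \cdot 10^{9}$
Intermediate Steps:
$H{\left(D \right)} = 4 + D$ ($H{\left(D \right)} = D + 4 = 4 + D$)
$V{\left(T \right)} = - \frac{1}{10}$ ($V{\left(T \right)} = \frac{1}{-10} = - \frac{1}{10}$)
$n = \frac{508}{7}$ ($n = 68 + \left(4 + \frac{1 + 3}{4 + 3}\right) = 68 + \left(4 + \frac{4}{7}\right) = 68 + \frac{32}{7} = \frac{508}{7} \approx 72.571$)
$k{\left(Y,x \right)} = - \frac{1}{10}$
$\left(19367 + k{\left(n,-169 \right)}\right) \left(12828 + 49654\right) = \left(19367 - \frac{1}{10}\right) \left(12828 + 49654\right) = \frac{193669}{10} \cdot 62482 = \frac{6050413229}{5}$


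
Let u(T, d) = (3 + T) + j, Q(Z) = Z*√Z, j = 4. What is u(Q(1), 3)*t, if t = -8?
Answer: -64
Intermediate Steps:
Q(Z) = Z^(3/2)
u(T, d) = 7 + T (u(T, d) = (3 + T) + 4 = 7 + T)
u(Q(1), 3)*t = (7 + 1^(3/2))*(-8) = (7 + 1)*(-8) = 8*(-8) = -64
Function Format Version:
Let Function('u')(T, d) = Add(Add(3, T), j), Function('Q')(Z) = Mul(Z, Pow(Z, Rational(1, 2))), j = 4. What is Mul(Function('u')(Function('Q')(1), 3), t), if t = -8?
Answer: -64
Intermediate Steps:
Function('Q')(Z) = Pow(Z, Rational(3, 2))
Function('u')(T, d) = Add(7, T) (Function('u')(T, d) = Add(Add(3, T), 4) = Add(7, T))
Mul(Function('u')(Function('Q')(1), 3), t) = Mul(Add(7, Pow(1, Rational(3, 2))), -8) = Mul(Add(7, 1), -8) = Mul(8, -8) = -64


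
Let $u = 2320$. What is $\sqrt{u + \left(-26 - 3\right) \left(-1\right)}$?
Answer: $9 \sqrt{29} \approx 48.466$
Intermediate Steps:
$\sqrt{u + \left(-26 - 3\right) \left(-1\right)} = \sqrt{2320 + \left(-26 - 3\right) \left(-1\right)} = \sqrt{2320 - -29} = \sqrt{2320 + 29} = \sqrt{2349} = 9 \sqrt{29}$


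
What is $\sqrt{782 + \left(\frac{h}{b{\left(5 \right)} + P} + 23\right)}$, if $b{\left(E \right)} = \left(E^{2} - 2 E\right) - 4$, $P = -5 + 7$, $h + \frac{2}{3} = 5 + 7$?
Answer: $\frac{\sqrt{1225731}}{39} \approx 28.388$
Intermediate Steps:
$h = \frac{34}{3}$ ($h = - \frac{2}{3} + \left(5 + 7\right) = - \frac{2}{3} + 12 = \frac{34}{3} \approx 11.333$)
$P = 2$
$b{\left(E \right)} = -4 + E^{2} - 2 E$
$\sqrt{782 + \left(\frac{h}{b{\left(5 \right)} + P} + 23\right)} = \sqrt{782 + \left(\frac{1}{\left(-4 + 5^{2} - 10\right) + 2} \cdot \frac{34}{3} + 23\right)} = \sqrt{782 + \left(\frac{1}{\left(-4 + 25 - 10\right) + 2} \cdot \frac{34}{3} + 23\right)} = \sqrt{782 + \left(\frac{1}{11 + 2} \cdot \frac{34}{3} + 23\right)} = \sqrt{782 + \left(\frac{1}{13} \cdot \frac{34}{3} + 23\right)} = \sqrt{782 + \left(\frac{34}{39} + 23\right)} = \sqrt{782 + \frac{931}{39}} = \sqrt{\frac{31429}{39}} = \frac{\sqrt{1225731}}{39}$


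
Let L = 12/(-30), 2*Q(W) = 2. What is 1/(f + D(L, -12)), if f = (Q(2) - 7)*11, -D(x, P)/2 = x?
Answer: -5/326 ≈ -0.015337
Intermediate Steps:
Q(W) = 1 (Q(W) = (½)*2 = 1)
L = -⅖ (L = 12*(-1/30) = -⅖ ≈ -0.40000)
D(x, P) = -2*x
f = -66 (f = (1 - 7)*11 = -6*11 = -66)
1/(f + D(L, -12)) = 1/(-66 - 2*(-⅖)) = 1/(-66 + ⅘) = 1/(-326/5) = -5/326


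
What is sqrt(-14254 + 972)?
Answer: I*sqrt(13282) ≈ 115.25*I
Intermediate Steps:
sqrt(-14254 + 972) = sqrt(-13282) = I*sqrt(13282)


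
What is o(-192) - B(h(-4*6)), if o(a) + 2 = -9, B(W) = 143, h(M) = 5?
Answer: -154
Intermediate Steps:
o(a) = -11 (o(a) = -2 - 9 = -11)
o(-192) - B(h(-4*6)) = -11 - 1*143 = -11 - 143 = -154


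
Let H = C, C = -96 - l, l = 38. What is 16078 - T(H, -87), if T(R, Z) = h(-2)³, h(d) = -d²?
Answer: 16142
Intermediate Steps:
C = -134 (C = -96 - 1*38 = -96 - 38 = -134)
H = -134
T(R, Z) = -64 (T(R, Z) = (-1*(-2)²)³ = (-1*4)³ = (-4)³ = -64)
16078 - T(H, -87) = 16078 - 1*(-64) = 16078 + 64 = 16142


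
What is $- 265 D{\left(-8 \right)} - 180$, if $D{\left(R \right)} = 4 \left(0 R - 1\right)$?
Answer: $880$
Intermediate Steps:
$D{\left(R \right)} = -4$ ($D{\left(R \right)} = 4 \left(0 - 1\right) = 4 \left(-1\right) = -4$)
$- 265 D{\left(-8 \right)} - 180 = \left(-265\right) \left(-4\right) - 180 = 1060 - 180 = 880$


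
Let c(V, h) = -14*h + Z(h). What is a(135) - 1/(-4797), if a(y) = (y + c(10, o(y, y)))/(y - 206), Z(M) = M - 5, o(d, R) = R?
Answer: 7795196/340587 ≈ 22.888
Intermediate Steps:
Z(M) = -5 + M
c(V, h) = -5 - 13*h (c(V, h) = -14*h + (-5 + h) = -5 - 13*h)
a(y) = (-5 - 12*y)/(-206 + y) (a(y) = (y + (-5 - 13*y))/(y - 206) = (-5 - 12*y)/(-206 + y))
a(135) - 1/(-4797) = (-5 - 12*135)/(-206 + 135) - 1/(-4797) = (-5 - 1620)/(-71) - 1*(-1/4797) = -1/71*(-1625) + 1/4797 = 1625/71 + 1/4797 = 7795196/340587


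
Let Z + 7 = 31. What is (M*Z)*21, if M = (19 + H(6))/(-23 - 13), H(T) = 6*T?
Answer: -770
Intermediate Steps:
Z = 24 (Z = -7 + 31 = 24)
M = -55/36 (M = (19 + 6*6)/(-23 - 13) = (19 + 36)/(-36) = 55*(-1/36) = -55/36 ≈ -1.5278)
(M*Z)*21 = -55/36*24*21 = -110/3*21 = -770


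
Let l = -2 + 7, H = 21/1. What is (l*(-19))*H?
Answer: -1995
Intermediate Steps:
H = 21 (H = 21*1 = 21)
l = 5
(l*(-19))*H = (5*(-19))*21 = -95*21 = -1995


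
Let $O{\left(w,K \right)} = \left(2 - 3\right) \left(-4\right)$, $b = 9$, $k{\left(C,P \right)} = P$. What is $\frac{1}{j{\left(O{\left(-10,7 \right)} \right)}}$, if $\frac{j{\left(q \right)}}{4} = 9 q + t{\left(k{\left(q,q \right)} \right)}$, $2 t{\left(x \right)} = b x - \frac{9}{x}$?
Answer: $\frac{2}{423} \approx 0.0047281$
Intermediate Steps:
$t{\left(x \right)} = - \frac{9}{2 x} + \frac{9 x}{2}$ ($t{\left(x \right)} = \frac{9 x - \frac{9}{x}}{2} = \frac{- \frac{9}{x} + 9 x}{2} = - \frac{9}{2 x} + \frac{9 x}{2}$)
$O{\left(w,K \right)} = 4$ ($O{\left(w,K \right)} = \left(-1\right) \left(-4\right) = 4$)
$j{\left(q \right)} = 36 q + \frac{18 \left(-1 + q^{2}\right)}{q}$ ($j{\left(q \right)} = 4 \left(9 q + \frac{9 \left(-1 + q^{2}\right)}{2 q}\right) = 36 q + \frac{18 \left(-1 + q^{2}\right)}{q}$)
$\frac{1}{j{\left(O{\left(-10,7 \right)} \right)}} = \frac{1}{- \frac{18}{4} + 54 \cdot 4} = \frac{1}{\left(-18\right) \frac{1}{4} + 216} = \frac{1}{- \frac{9}{2} + 216} = \frac{1}{\frac{423}{2}} = \frac{2}{423}$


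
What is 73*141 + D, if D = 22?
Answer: 10315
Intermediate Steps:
73*141 + D = 73*141 + 22 = 10293 + 22 = 10315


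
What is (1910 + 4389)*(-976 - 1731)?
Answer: -17051393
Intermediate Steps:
(1910 + 4389)*(-976 - 1731) = 6299*(-2707) = -17051393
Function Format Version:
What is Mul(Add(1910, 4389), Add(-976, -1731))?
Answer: -17051393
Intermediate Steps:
Mul(Add(1910, 4389), Add(-976, -1731)) = Mul(6299, -2707) = -17051393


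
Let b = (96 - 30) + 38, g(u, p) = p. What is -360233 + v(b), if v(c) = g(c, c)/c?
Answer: -360232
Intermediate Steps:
b = 104 (b = 66 + 38 = 104)
v(c) = 1 (v(c) = c/c = 1)
-360233 + v(b) = -360233 + 1 = -360232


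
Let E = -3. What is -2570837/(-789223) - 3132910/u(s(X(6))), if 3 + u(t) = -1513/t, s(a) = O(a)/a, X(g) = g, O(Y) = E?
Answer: -2464792988679/2385821129 ≈ -1033.1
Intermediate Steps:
O(Y) = -3
s(a) = -3/a
u(t) = -3 - 1513/t
-2570837/(-789223) - 3132910/u(s(X(6))) = -2570837/(-789223) - 3132910/(-3 - 1513/((-3/6))) = -2570837*(-1/789223) - 3132910/(-3 - 1513/((-3*1/6))) = 2570837/789223 - 3132910/(-3 - 1513/(-1/2)) = 2570837/789223 - 3132910/(-3 - 1513*(-2)) = 2570837/789223 - 3132910/(-3 + 3026) = 2570837/789223 - 3132910/3023 = -2464792988679/2385821129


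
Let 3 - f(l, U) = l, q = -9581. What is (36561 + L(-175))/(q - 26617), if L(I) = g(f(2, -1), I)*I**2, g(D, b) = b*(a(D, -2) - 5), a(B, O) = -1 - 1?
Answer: -18776093/18099 ≈ -1037.4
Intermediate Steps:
f(l, U) = 3 - l
a(B, O) = -2
g(D, b) = -7*b (g(D, b) = b*(-2 - 5) = b*(-7) = -7*b)
L(I) = -7*I**3 (L(I) = (-7*I)*I**2 = -7*I**3)
(36561 + L(-175))/(q - 26617) = (36561 - 7*(-175)**3)/(-9581 - 26617) = (36561 - 7*(-5359375))/(-36198) = (36561 + 37515625)*(-1/36198) = 37552186*(-1/36198) = -18776093/18099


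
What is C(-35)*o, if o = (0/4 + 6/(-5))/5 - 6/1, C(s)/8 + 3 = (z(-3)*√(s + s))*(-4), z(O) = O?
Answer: 3744/25 - 14976*I*√70/25 ≈ 149.76 - 5011.9*I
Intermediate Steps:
C(s) = -24 + 96*√2*√s (C(s) = -24 + 8*(-3*√(s + s)*(-4)) = -24 + 8*(-3*√2*√s*(-4)) = -24 + 8*(12*√2*√s) = -24 + 96*√2*√s)
o = -156/25 (o = (0*(¼) + 6*(-⅕))*(⅕) - 6*1 = (0 - 6/5)*(⅕) - 6 = -6/5*⅕ - 6 = -6/25 - 6 = -156/25 ≈ -6.2400)
C(-35)*o = (-24 + 96*√2*√(-35))*(-156/25) = (-24 + 96*√2*(I*√35))*(-156/25) = (-24 + 96*I*√70)*(-156/25) = 3744/25 - 14976*I*√70/25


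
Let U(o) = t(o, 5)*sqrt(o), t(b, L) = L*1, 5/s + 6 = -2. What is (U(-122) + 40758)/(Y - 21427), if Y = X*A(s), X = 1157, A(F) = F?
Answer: -108688/59067 - 40*I*sqrt(122)/177201 ≈ -1.8401 - 0.0024933*I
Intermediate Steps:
s = -5/8 (s = 5/(-6 - 2) = 5/(-8) = 5*(-1/8) = -5/8 ≈ -0.62500)
t(b, L) = L
U(o) = 5*sqrt(o)
Y = -5785/8 (Y = 1157*(-5/8) = -5785/8 ≈ -723.13)
(U(-122) + 40758)/(Y - 21427) = (5*sqrt(-122) + 40758)/(-5785/8 - 21427) = (5*(I*sqrt(122)) + 40758)/(-177201/8) = (5*I*sqrt(122) + 40758)*(-8/177201) = (40758 + 5*I*sqrt(122))*(-8/177201) = -108688/59067 - 40*I*sqrt(122)/177201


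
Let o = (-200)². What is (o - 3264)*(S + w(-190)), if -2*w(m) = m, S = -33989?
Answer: -1245129984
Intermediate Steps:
w(m) = -m/2
o = 40000
(o - 3264)*(S + w(-190)) = (40000 - 3264)*(-33989 - ½*(-190)) = 36736*(-33989 + 95) = 36736*(-33894) = -1245129984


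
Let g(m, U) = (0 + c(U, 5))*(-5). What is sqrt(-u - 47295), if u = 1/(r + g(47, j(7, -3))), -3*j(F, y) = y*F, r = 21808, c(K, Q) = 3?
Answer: 4*I*sqrt(1403877731578)/21793 ≈ 217.47*I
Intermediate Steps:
j(F, y) = -F*y/3 (j(F, y) = -y*F/3 = -F*y/3)
g(m, U) = -15 (g(m, U) = (0 + 3)*(-5) = 3*(-5) = -15)
u = 1/21793 (u = 1/(21808 - 15) = 1/21793 ≈ 4.5886e-5)
sqrt(-u - 47295) = sqrt(-1*1/21793 - 47295) = sqrt(-1/21793 - 47295) = sqrt(-1030699936/21793) = 4*I*sqrt(1403877731578)/21793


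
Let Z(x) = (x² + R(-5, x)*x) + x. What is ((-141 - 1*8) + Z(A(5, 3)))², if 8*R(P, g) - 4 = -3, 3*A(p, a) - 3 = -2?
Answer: 114340249/5184 ≈ 22056.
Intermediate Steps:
A(p, a) = ⅓ (A(p, a) = 1 + (⅓)*(-2) = 1 - ⅔ = ⅓)
R(P, g) = ⅛ (R(P, g) = ½ + (⅛)*(-3) = ½ - 3/8 = ⅛)
Z(x) = x² + 9*x/8 (Z(x) = (x² + x/8) + x = x² + 9*x/8)
((-141 - 1*8) + Z(A(5, 3)))² = ((-141 - 1*8) + (⅛)*(⅓)*(9 + 8*(⅓)))² = ((-141 - 8) + (⅛)*(⅓)*(9 + 8/3))² = (-149 + (⅛)*(⅓)*(35/3))² = (-149 + 35/72)² = (-10693/72)² = 114340249/5184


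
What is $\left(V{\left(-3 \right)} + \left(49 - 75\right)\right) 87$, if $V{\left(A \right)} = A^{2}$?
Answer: $-1479$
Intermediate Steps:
$\left(V{\left(-3 \right)} + \left(49 - 75\right)\right) 87 = \left(\left(-3\right)^{2} + \left(49 - 75\right)\right) 87 = \left(9 - 26\right) 87 = \left(-17\right) 87 = -1479$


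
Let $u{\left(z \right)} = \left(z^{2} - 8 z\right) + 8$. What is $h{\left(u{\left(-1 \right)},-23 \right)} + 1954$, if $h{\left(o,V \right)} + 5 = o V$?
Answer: $1558$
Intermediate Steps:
$u{\left(z \right)} = 8 + z^{2} - 8 z$
$h{\left(o,V \right)} = -5 + V o$ ($h{\left(o,V \right)} = -5 + o V = -5 + V o$)
$h{\left(u{\left(-1 \right)},-23 \right)} + 1954 = \left(-5 - 23 \left(8 + \left(-1\right)^{2} - -8\right)\right) + 1954 = \left(-5 - 23 \left(8 + 1 + 8\right)\right) + 1954 = \left(-5 - 391\right) + 1954 = -396 + 1954 = 1558$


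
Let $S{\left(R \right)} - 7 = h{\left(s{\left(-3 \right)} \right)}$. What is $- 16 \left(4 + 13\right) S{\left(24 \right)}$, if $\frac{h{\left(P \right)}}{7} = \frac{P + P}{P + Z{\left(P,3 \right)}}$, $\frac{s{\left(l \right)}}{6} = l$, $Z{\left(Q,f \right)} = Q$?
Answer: $-3808$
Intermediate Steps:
$s{\left(l \right)} = 6 l$
$h{\left(P \right)} = 7$ ($h{\left(P \right)} = 7 \frac{P + P}{P + P} = 7 \frac{2 P}{2 P} = 7 \cdot 2 P \frac{1}{2 P} = 7 \cdot 1 = 7$)
$S{\left(R \right)} = 14$ ($S{\left(R \right)} = 7 + 7 = 14$)
$- 16 \left(4 + 13\right) S{\left(24 \right)} = - 16 \left(4 + 13\right) 14 = \left(-16\right) 17 \cdot 14 = \left(-272\right) 14 = -3808$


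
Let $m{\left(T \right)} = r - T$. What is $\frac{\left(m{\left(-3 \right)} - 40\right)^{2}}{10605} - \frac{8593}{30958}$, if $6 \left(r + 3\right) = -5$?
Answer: $- \frac{20319737}{168844932} \approx -0.12035$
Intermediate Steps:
$r = - \frac{23}{6}$ ($r = -3 + \frac{1}{6} \left(-5\right) = -3 - \frac{5}{6} = - \frac{23}{6} \approx -3.8333$)
$m{\left(T \right)} = - \frac{23}{6} - T$
$\frac{\left(m{\left(-3 \right)} - 40\right)^{2}}{10605} - \frac{8593}{30958} = \frac{\left(\left(- \frac{23}{6} - -3\right) - 40\right)^{2}}{10605} - \frac{8593}{30958} = \left(\left(- \frac{23}{6} + 3\right) - 40\right)^{2} \cdot \frac{1}{10605} - \frac{8593}{30958} = \left(- \frac{5}{6} - 40\right)^{2} \cdot \frac{1}{10605} - \frac{8593}{30958} = \left(- \frac{245}{6}\right)^{2} \cdot \frac{1}{10605} - \frac{8593}{30958} = \frac{60025}{36} \cdot \frac{1}{10605} - \frac{8593}{30958} = \frac{1715}{10908} - \frac{8593}{30958} = - \frac{20319737}{168844932}$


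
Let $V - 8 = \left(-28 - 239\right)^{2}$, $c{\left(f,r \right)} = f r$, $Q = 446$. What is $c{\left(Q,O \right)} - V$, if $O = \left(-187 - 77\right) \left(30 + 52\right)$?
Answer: $-9726305$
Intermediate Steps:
$O = -21648$ ($O = \left(-264\right) 82 = -21648$)
$V = 71297$ ($V = 8 + \left(-28 - 239\right)^{2} = 8 + \left(-267\right)^{2} = 8 + 71289 = 71297$)
$c{\left(Q,O \right)} - V = 446 \left(-21648\right) - 71297 = -9655008 - 71297 = -9726305$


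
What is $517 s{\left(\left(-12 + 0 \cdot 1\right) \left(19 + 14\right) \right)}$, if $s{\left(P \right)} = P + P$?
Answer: $-409464$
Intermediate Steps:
$s{\left(P \right)} = 2 P$
$517 s{\left(\left(-12 + 0 \cdot 1\right) \left(19 + 14\right) \right)} = 517 \cdot 2 \left(-12 + 0 \cdot 1\right) \left(19 + 14\right) = 517 \cdot 2 \left(-12 + 0\right) 33 = 517 \cdot 2 \left(\left(-12\right) 33\right) = 517 \cdot 2 \left(-396\right) = 517 \left(-792\right) = -409464$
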